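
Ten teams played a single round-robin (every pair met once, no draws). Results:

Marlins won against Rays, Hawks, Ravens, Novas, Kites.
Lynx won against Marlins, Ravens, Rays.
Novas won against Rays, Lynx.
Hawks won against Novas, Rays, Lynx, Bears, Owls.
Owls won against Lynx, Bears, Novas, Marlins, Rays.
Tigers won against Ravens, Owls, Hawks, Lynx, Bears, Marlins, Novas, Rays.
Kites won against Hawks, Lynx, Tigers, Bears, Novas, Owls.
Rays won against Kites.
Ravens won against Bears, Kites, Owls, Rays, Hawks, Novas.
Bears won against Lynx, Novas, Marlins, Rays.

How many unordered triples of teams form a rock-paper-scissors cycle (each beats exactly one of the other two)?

22

Win totals: Ravens 6, Marlins 5, Hawks 5, Lynx 3, Rays 1, Tigers 8, Owls 5, Kites 6, Novas 2, Bears 4.
A team with w wins dominates both others in C(w,2) triples; summing gives 15 + 10 + 10 + 3 + 0 + 28 + 10 + 15 + 1 + 6 = 98 transitive triples.
Total triples C(10,3) = 120, so cyclic triples = 120 − 98 = 22.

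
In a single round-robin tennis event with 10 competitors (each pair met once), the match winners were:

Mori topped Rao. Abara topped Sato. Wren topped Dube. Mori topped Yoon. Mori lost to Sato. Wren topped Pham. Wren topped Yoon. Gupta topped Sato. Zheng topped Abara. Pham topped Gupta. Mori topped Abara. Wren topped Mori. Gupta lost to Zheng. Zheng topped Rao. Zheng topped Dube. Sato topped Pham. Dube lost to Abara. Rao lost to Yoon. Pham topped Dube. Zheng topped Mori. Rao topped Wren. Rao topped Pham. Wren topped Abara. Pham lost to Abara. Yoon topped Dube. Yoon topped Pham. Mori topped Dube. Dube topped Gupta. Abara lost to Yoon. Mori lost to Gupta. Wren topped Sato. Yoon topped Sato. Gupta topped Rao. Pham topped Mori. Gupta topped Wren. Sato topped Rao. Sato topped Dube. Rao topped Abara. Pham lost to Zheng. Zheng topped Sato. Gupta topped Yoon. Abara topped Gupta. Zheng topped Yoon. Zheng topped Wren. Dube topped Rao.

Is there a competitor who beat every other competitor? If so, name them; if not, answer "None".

Zheng

Zheng has 9 wins out of 9 opponents — a perfect record.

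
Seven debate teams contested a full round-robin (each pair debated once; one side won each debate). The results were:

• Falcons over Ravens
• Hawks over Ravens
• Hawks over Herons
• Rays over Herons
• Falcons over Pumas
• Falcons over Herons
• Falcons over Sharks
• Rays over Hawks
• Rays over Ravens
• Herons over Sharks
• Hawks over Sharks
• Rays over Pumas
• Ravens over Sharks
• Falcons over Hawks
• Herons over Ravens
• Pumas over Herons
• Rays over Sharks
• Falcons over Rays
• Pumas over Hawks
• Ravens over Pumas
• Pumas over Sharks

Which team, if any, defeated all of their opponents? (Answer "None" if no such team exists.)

Falcons

Falcons has 6 wins out of 6 opponents — a perfect record.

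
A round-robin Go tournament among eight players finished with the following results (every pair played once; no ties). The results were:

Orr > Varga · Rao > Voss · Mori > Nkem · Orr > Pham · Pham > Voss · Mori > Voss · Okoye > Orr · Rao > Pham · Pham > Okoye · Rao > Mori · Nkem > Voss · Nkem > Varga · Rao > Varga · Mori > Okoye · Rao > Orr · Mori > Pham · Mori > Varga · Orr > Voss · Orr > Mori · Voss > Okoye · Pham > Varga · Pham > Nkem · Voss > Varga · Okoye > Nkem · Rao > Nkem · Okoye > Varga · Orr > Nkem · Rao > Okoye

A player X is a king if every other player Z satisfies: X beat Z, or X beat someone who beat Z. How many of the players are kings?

1

Rao reaches everyone (king).
Pham cannot reach Rao, Mori in two steps.
Nkem cannot reach Rao, Pham, Mori, Orr in two steps.
Mori cannot reach Rao in two steps.
Orr cannot reach Rao in two steps.
Varga cannot reach Rao, Pham, Nkem, Mori, Orr, Okoye, Voss in two steps.
Okoye cannot reach Rao in two steps.
Voss cannot reach Rao, Pham, Mori in two steps.
Kings: Rao — 1.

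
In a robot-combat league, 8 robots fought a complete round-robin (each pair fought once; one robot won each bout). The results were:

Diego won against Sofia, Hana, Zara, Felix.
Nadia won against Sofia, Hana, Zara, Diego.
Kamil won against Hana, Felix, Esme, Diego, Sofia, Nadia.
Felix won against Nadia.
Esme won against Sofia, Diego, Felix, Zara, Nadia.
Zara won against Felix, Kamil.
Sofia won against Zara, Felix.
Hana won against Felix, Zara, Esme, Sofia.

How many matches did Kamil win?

Kamil's results: beat Diego, Felix, Hana, Esme, Nadia, Sofia; lost to Zara.
That is 6 wins.

6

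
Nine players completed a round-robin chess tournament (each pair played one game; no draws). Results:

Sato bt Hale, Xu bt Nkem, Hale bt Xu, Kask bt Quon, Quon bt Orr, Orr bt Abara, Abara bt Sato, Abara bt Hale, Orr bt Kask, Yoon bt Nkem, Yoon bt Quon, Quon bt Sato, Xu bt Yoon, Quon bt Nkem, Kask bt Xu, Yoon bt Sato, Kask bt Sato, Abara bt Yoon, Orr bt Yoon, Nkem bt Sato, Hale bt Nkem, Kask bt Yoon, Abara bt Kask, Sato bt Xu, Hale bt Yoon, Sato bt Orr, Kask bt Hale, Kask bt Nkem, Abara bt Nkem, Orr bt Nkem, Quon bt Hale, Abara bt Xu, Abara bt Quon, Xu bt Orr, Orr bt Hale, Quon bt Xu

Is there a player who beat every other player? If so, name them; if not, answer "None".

Highest win total is Abara with 7 (out of 8 possible).
Abara lost to Orr, so no player went undefeated.

None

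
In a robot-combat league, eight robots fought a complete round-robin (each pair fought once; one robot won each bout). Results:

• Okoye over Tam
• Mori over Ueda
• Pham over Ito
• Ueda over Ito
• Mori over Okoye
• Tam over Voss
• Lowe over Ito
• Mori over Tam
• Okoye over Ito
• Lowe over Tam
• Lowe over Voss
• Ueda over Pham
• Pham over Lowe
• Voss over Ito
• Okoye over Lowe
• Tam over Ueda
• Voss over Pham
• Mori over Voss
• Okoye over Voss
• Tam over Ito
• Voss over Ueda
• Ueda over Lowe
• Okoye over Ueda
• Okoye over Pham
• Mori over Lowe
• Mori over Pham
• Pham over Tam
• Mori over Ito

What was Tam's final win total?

Tam's results: beat Voss, Ito, Ueda; lost to Mori, Okoye, Pham, Lowe.
That is 3 wins.

3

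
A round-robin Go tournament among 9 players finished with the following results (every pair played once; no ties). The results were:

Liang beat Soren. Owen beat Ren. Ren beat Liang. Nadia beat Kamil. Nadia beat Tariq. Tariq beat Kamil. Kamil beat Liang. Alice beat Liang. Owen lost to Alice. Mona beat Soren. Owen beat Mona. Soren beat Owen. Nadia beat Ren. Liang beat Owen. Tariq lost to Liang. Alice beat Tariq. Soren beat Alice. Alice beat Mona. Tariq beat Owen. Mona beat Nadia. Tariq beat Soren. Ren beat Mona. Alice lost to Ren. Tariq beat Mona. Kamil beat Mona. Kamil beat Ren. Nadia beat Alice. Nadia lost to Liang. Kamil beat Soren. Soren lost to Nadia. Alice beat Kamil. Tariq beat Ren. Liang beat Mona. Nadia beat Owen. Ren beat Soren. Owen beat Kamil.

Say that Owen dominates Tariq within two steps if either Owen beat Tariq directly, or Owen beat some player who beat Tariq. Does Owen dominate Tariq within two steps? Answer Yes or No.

No

Owen did not beat Tariq directly.
Owen beat Ren, Mona, Kamil, but each of them lost to Tariq. No two-step path.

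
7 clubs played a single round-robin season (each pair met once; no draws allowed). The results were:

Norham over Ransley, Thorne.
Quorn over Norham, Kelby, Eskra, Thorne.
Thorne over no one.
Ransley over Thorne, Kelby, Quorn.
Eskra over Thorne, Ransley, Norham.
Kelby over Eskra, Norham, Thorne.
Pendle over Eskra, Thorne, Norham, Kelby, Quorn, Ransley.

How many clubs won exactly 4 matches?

Win totals: Norham 2, Quorn 4, Pendle 6, Kelby 3, Eskra 3, Ransley 3, Thorne 0.
Exactly 4: Quorn — 1 club.

1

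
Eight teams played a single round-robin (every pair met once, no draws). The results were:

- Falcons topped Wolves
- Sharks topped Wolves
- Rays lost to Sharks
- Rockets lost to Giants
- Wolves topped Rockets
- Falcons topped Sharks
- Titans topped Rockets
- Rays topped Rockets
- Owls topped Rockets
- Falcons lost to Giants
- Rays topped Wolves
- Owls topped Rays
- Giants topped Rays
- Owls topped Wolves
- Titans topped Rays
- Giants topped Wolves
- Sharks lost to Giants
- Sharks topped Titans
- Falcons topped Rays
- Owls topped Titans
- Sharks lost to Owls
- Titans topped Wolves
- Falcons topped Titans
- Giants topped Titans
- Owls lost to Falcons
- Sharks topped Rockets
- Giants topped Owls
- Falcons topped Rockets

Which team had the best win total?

Win totals: Sharks 4, Falcons 6, Rockets 0, Rays 2, Wolves 1, Titans 3, Owls 5, Giants 7.
Giants leads with 7 wins (next highest: 6).

Giants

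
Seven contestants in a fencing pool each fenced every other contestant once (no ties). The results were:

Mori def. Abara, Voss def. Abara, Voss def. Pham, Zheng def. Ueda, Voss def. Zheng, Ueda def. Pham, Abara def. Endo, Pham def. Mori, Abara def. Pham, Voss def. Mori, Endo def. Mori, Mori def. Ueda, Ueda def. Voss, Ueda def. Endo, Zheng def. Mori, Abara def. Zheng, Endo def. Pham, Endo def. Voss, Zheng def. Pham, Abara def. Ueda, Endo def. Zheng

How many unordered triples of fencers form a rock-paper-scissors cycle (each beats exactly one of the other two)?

10

Win totals: Endo 4, Pham 1, Ueda 3, Voss 4, Zheng 3, Abara 4, Mori 2.
A fencer with w wins dominates both others in C(w,2) triples; summing gives 6 + 0 + 3 + 6 + 3 + 6 + 1 = 25 transitive triples.
Total triples C(7,3) = 35, so cyclic triples = 35 − 25 = 10.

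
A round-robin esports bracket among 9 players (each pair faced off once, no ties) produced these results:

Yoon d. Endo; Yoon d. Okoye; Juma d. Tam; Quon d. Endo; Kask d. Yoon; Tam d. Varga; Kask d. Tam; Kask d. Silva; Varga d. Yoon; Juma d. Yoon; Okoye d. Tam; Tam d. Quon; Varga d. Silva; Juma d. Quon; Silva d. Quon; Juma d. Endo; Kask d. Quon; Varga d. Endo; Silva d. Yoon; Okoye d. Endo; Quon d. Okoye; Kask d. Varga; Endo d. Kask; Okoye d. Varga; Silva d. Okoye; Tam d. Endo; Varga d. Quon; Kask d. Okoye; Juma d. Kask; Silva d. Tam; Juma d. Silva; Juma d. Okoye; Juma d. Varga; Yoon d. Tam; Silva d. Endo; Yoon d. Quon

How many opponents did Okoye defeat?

3

Okoye's results: beat Endo, Varga, Tam; lost to Quon, Silva, Juma, Kask, Yoon.
That is 3 wins.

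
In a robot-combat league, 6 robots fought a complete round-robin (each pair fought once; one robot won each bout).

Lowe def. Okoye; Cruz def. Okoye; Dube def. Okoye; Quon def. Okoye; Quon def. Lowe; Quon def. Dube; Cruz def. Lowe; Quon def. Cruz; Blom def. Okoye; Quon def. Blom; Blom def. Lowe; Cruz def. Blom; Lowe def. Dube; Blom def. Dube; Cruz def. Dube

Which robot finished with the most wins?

Quon

Win totals: Lowe 2, Blom 3, Okoye 0, Quon 5, Cruz 4, Dube 1.
Quon leads with 5 wins (next highest: 4).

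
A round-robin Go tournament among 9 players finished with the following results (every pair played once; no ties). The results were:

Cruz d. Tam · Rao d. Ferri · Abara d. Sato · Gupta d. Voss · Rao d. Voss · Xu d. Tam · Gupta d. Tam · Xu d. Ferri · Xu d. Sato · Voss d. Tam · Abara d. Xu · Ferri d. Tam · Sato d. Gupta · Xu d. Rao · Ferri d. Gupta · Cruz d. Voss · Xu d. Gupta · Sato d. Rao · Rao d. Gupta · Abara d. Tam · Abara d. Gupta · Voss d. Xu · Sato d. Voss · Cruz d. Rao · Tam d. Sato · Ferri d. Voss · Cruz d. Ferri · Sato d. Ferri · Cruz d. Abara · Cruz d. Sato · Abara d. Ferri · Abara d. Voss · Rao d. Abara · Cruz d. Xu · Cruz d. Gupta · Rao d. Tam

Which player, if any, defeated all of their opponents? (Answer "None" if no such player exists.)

Cruz has 8 wins out of 8 opponents — a perfect record.

Cruz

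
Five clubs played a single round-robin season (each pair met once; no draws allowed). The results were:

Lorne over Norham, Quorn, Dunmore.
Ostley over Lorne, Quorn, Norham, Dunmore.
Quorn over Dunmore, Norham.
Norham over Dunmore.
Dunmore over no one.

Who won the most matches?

Win totals: Dunmore 0, Norham 1, Lorne 3, Quorn 2, Ostley 4.
Ostley leads with 4 wins (next highest: 3).

Ostley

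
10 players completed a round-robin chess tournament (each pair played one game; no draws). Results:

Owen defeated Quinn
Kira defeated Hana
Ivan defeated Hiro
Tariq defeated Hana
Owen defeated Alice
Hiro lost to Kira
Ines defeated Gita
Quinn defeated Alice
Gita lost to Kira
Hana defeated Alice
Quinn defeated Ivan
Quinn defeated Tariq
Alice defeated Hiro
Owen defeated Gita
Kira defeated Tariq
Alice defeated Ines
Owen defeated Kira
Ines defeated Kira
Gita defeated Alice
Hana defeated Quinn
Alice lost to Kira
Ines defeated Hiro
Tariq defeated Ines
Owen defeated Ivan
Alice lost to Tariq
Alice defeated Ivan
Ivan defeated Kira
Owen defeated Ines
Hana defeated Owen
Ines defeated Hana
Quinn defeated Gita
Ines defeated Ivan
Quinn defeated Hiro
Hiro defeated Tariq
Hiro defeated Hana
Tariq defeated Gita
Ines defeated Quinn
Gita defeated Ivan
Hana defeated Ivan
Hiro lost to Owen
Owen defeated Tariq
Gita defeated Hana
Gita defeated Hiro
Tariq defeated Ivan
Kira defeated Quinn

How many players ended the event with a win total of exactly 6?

2

Win totals: Hiro 2, Quinn 5, Alice 3, Ines 6, Hana 4, Ivan 2, Tariq 5, Kira 6, Owen 8, Gita 4.
Exactly 6: Ines, Kira — 2 players.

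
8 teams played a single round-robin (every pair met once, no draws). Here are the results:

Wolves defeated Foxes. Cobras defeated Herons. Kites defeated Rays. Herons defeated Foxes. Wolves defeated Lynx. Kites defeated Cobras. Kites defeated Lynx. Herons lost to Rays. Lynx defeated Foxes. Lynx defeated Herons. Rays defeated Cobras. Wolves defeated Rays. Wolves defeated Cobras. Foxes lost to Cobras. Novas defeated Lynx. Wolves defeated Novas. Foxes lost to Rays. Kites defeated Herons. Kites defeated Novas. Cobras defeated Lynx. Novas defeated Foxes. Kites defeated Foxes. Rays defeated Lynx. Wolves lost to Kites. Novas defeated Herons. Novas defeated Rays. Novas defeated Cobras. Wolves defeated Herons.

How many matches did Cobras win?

3

Cobras' results: beat Foxes, Herons, Lynx; lost to Kites, Wolves, Rays, Novas.
That is 3 wins.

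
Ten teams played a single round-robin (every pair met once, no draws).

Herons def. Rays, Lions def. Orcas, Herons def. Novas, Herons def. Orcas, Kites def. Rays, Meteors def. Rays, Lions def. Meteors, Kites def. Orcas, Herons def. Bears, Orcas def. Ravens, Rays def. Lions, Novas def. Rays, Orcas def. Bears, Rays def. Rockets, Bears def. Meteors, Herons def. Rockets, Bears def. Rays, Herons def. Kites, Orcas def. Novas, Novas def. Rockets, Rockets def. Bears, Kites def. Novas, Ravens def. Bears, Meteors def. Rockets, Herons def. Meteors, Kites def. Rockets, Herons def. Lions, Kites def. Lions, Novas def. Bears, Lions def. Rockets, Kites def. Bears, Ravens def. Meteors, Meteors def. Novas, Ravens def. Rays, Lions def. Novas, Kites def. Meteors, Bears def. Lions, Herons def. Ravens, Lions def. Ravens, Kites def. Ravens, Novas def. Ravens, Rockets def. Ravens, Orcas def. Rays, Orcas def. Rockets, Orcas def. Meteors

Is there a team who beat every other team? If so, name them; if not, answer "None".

Herons

Herons has 9 wins out of 9 opponents — a perfect record.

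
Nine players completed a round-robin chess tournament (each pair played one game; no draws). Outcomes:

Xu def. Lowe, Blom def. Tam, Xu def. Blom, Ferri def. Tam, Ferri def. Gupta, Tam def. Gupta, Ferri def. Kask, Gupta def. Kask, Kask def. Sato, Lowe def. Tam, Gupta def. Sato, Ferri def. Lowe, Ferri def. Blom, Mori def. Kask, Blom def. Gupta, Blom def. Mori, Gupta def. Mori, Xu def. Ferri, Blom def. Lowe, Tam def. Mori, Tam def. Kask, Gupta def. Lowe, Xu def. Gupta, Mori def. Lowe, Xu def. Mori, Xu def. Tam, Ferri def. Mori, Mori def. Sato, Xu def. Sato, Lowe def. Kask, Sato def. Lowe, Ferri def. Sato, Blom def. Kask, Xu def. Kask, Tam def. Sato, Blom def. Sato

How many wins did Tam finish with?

Tam's results: beat Mori, Sato, Gupta, Kask; lost to Lowe, Xu, Ferri, Blom.
That is 4 wins.

4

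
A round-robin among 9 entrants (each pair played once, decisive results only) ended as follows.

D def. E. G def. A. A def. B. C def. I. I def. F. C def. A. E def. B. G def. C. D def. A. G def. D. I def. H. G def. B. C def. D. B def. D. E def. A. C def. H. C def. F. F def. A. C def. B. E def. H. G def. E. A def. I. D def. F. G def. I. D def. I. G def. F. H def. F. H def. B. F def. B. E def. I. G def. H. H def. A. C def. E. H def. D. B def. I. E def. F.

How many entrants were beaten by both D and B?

D beat: A, E, F, I.
B beat: D, I.
Both beat: I — 1.

1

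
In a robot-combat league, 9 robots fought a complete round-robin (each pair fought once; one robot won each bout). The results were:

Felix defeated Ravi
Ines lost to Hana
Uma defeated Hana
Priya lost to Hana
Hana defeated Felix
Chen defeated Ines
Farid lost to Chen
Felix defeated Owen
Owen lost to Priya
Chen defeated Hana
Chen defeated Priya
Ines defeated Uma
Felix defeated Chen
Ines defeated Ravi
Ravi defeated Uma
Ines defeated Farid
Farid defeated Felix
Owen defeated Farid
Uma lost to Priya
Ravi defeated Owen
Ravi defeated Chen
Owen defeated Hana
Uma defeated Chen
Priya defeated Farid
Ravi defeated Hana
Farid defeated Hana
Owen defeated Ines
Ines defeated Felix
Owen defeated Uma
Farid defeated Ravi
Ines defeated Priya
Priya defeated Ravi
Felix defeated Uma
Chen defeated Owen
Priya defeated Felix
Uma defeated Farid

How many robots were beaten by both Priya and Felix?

3

Priya beat: Ravi, Felix, Uma, Farid, Owen.
Felix beat: Chen, Ravi, Uma, Owen.
Both beat: Ravi, Uma, Owen — 3.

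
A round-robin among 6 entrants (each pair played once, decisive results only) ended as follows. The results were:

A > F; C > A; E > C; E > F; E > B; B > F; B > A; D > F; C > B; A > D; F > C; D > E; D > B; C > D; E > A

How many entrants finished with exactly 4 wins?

1

Win totals: A 2, B 2, C 3, D 3, E 4, F 1.
Exactly 4: E — 1 entrant.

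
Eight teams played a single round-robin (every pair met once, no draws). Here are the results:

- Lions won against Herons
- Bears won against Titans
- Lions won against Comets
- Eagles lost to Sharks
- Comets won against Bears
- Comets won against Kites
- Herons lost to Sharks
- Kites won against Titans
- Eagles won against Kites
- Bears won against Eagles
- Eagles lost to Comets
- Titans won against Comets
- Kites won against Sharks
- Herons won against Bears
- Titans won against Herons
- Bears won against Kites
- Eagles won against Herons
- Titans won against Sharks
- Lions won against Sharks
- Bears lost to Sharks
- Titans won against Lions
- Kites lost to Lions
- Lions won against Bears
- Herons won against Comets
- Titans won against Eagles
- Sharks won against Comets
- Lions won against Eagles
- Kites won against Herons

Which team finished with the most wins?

Win totals: Herons 2, Sharks 4, Comets 3, Bears 3, Lions 6, Kites 3, Titans 5, Eagles 2.
Lions leads with 6 wins (next highest: 5).

Lions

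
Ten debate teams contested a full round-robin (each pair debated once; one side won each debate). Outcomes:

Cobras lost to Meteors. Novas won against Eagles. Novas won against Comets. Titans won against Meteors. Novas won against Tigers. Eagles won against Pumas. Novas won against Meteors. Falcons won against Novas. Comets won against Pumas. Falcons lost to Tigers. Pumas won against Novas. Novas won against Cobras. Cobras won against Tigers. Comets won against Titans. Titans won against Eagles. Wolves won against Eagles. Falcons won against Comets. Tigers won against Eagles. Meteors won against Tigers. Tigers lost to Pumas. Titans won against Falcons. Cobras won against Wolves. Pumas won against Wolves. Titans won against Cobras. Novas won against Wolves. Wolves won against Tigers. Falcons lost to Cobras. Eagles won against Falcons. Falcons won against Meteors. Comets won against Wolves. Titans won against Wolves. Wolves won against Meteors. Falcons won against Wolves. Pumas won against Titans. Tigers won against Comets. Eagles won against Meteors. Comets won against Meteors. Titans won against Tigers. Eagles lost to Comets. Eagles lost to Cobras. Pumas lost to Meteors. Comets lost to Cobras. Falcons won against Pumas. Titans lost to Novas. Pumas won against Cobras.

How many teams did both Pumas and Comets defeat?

2

Pumas beat: Novas, Cobras, Tigers, Titans, Wolves.
Comets beat: Titans, Meteors, Eagles, Wolves, Pumas.
Both beat: Titans, Wolves — 2.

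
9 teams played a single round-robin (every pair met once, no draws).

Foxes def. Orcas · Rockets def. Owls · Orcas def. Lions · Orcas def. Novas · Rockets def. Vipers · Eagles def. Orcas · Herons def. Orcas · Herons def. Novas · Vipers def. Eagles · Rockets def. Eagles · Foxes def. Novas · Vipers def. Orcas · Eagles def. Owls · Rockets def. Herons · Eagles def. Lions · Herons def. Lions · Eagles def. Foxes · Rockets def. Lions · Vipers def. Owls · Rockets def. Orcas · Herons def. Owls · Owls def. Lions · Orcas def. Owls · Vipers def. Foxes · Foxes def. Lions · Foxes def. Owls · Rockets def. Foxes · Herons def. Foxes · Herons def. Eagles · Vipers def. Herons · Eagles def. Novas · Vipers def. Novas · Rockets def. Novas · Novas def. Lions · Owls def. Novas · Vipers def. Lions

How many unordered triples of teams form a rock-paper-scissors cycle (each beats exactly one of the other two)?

0

Win totals: Rockets 8, Owls 2, Vipers 7, Novas 1, Herons 6, Orcas 3, Lions 0, Foxes 4, Eagles 5.
A team with w wins dominates both others in C(w,2) triples; summing gives 28 + 1 + 21 + 0 + 15 + 3 + 0 + 6 + 10 = 84 transitive triples.
Total triples C(9,3) = 84, so cyclic triples = 84 − 84 = 0.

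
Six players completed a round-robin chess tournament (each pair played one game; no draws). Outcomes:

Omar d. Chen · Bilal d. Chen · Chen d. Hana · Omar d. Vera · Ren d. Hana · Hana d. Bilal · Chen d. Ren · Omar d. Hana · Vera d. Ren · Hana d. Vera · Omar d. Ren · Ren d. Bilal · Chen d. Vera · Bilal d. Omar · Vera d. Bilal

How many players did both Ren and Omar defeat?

Ren beat: Bilal, Hana.
Omar beat: Vera, Chen, Hana, Ren.
Both beat: Hana — 1.

1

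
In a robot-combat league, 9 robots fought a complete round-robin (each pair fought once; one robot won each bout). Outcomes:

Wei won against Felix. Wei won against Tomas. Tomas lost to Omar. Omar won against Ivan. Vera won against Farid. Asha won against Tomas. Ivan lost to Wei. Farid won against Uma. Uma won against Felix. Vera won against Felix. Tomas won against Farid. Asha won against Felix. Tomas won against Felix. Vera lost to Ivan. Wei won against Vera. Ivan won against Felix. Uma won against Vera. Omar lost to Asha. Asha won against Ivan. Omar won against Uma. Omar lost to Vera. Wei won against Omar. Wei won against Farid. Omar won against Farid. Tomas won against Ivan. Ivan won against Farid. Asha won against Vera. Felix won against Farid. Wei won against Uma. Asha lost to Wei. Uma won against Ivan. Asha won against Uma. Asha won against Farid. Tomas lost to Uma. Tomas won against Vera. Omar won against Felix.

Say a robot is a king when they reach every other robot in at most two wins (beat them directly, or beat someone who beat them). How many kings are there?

Tomas cannot reach Wei, Asha in two steps.
Ivan cannot reach Tomas, Wei, Asha in two steps.
Vera cannot reach Wei, Asha in two steps.
Felix cannot reach Tomas, Ivan, Vera, Omar, Wei, Asha in two steps.
Uma cannot reach Wei, Asha in two steps.
Omar cannot reach Wei, Asha in two steps.
Wei reaches everyone (king).
Asha cannot reach Wei in two steps.
Farid cannot reach Omar, Wei, Asha in two steps.
Kings: Wei — 1.

1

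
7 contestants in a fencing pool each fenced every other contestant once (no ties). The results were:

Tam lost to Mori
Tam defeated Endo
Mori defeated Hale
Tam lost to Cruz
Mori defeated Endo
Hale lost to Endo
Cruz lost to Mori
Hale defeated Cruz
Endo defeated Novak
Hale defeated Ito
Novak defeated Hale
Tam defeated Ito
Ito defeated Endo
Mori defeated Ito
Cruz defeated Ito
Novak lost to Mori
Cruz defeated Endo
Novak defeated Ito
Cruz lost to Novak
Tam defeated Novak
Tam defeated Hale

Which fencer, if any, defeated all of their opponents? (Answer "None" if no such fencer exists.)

Mori

Mori has 6 wins out of 6 opponents — a perfect record.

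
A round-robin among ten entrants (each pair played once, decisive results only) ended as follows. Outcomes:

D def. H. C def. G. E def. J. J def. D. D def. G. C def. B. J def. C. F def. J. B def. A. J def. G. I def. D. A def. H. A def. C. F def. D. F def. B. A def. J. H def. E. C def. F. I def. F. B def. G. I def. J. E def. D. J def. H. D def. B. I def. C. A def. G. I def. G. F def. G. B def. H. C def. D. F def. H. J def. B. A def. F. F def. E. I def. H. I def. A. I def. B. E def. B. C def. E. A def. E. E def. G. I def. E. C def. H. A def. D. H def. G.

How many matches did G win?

G's results: beat no one; lost to A, B, C, D, E, F, H, I, J.
That is 0 wins.

0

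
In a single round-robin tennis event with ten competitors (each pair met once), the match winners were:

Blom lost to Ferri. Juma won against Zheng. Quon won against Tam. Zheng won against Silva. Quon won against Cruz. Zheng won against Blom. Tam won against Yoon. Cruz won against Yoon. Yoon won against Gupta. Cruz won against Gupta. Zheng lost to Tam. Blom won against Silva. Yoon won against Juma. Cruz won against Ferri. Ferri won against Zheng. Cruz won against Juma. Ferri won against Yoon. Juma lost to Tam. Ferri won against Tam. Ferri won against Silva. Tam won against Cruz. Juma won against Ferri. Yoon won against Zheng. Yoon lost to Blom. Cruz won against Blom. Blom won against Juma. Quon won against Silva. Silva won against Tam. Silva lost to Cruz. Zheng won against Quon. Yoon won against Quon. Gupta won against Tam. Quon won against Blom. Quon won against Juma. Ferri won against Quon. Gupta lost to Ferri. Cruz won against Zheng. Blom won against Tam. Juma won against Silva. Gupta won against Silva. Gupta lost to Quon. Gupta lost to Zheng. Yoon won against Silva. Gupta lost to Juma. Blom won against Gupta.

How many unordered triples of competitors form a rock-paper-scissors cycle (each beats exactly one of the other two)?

24

Win totals: Juma 4, Gupta 2, Blom 5, Zheng 4, Quon 6, Silva 1, Tam 4, Yoon 5, Cruz 7, Ferri 7.
A competitor with w wins dominates both others in C(w,2) triples; summing gives 6 + 1 + 10 + 6 + 15 + 0 + 6 + 10 + 21 + 21 = 96 transitive triples.
Total triples C(10,3) = 120, so cyclic triples = 120 − 96 = 24.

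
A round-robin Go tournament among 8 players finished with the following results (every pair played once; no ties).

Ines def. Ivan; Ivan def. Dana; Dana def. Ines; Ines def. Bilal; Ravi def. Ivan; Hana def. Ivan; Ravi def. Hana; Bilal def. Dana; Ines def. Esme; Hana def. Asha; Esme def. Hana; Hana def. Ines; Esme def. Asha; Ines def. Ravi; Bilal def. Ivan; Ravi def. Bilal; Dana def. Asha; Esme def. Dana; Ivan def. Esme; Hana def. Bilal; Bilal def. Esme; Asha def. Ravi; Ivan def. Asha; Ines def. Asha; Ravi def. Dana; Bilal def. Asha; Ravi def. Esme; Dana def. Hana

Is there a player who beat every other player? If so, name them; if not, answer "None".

Highest win total is Ravi with 5 (out of 7 possible).
Ravi lost to Asha, Ines, so no player went undefeated.

None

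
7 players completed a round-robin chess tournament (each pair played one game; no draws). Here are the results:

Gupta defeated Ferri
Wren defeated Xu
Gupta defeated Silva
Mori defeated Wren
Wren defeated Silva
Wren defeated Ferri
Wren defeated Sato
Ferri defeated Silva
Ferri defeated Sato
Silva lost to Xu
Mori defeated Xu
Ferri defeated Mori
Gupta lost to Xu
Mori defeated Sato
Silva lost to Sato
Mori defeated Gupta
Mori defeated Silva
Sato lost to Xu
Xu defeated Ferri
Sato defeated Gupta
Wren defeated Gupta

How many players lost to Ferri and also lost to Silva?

Ferri beat: Silva, Sato, Mori.
Silva beat: no one.
No one was beaten by both.

0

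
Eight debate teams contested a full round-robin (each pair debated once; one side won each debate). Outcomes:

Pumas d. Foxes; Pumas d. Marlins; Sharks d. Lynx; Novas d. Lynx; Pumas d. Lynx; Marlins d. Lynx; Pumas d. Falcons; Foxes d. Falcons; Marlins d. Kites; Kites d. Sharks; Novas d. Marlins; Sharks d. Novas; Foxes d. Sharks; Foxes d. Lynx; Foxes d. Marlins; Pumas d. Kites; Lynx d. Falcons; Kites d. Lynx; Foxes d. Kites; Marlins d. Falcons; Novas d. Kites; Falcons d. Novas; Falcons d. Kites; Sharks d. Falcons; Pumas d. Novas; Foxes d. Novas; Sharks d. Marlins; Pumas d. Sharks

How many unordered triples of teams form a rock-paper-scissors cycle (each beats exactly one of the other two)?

6

Win totals: Lynx 1, Kites 2, Foxes 6, Sharks 4, Pumas 7, Falcons 2, Novas 3, Marlins 3.
A team with w wins dominates both others in C(w,2) triples; summing gives 0 + 1 + 15 + 6 + 21 + 1 + 3 + 3 = 50 transitive triples.
Total triples C(8,3) = 56, so cyclic triples = 56 − 50 = 6.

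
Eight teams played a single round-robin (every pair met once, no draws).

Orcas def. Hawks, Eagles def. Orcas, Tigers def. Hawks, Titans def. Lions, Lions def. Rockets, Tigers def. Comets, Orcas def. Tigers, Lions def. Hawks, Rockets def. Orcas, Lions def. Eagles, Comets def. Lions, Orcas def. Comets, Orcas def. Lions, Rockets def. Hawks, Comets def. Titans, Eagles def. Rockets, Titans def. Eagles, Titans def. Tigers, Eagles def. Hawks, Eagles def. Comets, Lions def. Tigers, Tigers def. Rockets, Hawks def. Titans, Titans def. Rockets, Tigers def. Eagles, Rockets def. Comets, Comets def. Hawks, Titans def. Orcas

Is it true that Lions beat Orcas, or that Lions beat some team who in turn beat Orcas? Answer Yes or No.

Lions did not beat Orcas directly.
Lions beat Eagles, Hawks, Rockets, Tigers. Of those, Eagles beat Orcas.

Yes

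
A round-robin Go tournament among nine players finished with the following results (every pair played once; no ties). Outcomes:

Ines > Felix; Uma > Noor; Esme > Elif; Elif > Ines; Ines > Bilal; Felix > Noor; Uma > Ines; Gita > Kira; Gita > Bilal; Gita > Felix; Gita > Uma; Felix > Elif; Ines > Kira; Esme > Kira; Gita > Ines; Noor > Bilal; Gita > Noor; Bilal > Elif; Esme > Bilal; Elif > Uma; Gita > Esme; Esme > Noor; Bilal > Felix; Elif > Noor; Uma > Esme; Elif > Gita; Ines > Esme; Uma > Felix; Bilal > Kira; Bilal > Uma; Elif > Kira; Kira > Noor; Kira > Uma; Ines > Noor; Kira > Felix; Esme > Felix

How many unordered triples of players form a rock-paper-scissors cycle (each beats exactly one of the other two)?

Win totals: Kira 3, Uma 4, Gita 7, Noor 1, Bilal 4, Ines 5, Esme 5, Felix 2, Elif 5.
A player with w wins dominates both others in C(w,2) triples; summing gives 3 + 6 + 21 + 0 + 6 + 10 + 10 + 1 + 10 = 67 transitive triples.
Total triples C(9,3) = 84, so cyclic triples = 84 − 67 = 17.

17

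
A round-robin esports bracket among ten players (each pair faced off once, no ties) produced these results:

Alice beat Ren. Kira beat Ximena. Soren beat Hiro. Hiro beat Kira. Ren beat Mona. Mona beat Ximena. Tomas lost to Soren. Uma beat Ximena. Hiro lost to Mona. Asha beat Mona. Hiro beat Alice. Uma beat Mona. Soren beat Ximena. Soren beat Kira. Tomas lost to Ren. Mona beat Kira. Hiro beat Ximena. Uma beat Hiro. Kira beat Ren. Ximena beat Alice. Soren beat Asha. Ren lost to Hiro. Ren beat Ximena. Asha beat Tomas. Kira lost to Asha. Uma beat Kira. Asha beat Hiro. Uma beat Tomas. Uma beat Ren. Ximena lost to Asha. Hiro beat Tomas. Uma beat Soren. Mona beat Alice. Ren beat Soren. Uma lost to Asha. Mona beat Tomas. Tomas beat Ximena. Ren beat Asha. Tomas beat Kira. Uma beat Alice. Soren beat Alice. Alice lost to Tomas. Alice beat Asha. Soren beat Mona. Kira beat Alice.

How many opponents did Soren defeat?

7

Soren's results: beat Asha, Kira, Ximena, Alice, Tomas, Hiro, Mona; lost to Uma, Ren.
That is 7 wins.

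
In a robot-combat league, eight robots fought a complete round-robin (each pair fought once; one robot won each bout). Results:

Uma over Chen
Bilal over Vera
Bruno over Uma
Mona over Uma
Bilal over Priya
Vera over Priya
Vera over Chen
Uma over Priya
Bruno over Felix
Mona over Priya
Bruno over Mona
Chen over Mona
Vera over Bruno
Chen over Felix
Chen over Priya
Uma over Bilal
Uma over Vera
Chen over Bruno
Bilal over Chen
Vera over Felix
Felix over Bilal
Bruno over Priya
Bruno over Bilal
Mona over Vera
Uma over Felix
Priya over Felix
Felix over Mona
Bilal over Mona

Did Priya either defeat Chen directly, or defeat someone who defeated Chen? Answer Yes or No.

Priya did not beat Chen directly.
Priya beat Felix, but each of them lost to Chen. No two-step path.

No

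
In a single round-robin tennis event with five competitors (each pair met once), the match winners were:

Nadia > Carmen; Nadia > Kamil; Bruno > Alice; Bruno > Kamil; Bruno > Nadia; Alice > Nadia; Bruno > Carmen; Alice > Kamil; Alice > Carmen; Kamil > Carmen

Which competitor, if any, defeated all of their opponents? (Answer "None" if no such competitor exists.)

Bruno has 4 wins out of 4 opponents — a perfect record.

Bruno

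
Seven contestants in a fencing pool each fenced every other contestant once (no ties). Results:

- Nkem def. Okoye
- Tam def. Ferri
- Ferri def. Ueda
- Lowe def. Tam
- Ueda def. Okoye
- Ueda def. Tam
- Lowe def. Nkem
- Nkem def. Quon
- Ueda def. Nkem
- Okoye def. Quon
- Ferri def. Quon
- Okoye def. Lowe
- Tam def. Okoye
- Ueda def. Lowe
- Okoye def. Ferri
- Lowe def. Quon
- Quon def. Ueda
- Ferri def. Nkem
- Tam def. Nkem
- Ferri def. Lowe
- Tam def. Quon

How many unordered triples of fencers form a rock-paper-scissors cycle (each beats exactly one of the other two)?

Win totals: Ferri 4, Quon 1, Nkem 2, Okoye 3, Tam 4, Ueda 4, Lowe 3.
A fencer with w wins dominates both others in C(w,2) triples; summing gives 6 + 0 + 1 + 3 + 6 + 6 + 3 = 25 transitive triples.
Total triples C(7,3) = 35, so cyclic triples = 35 − 25 = 10.

10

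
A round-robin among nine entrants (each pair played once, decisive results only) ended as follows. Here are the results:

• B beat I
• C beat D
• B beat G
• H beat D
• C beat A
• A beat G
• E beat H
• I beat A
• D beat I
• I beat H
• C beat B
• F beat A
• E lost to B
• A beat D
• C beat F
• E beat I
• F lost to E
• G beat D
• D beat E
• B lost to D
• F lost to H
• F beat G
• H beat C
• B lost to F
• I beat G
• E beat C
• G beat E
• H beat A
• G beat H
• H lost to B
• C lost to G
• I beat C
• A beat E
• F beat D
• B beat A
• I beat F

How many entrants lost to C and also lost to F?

C beat: A, B, D, F.
F beat: A, B, D, G.
Both beat: A, B, D — 3.

3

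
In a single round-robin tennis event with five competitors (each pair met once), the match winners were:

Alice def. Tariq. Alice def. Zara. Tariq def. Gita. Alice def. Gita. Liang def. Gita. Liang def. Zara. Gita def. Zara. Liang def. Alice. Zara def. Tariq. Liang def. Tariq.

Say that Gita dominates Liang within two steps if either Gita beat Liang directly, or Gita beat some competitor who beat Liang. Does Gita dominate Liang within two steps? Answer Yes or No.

No

Gita did not beat Liang directly.
Gita beat Zara, but each of them lost to Liang. No two-step path.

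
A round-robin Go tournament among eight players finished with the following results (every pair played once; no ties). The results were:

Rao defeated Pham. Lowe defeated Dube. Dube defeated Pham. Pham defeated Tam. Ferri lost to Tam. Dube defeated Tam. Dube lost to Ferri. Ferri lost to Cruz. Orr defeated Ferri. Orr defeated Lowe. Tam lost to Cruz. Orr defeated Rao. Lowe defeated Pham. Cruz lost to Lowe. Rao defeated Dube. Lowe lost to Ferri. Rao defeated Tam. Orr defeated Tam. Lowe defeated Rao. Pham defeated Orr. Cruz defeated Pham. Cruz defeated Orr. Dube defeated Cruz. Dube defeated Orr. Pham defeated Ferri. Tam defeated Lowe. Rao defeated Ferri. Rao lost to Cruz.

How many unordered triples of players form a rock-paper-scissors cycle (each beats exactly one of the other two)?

Win totals: Tam 2, Rao 4, Ferri 2, Dube 4, Cruz 5, Lowe 4, Orr 4, Pham 3.
A player with w wins dominates both others in C(w,2) triples; summing gives 1 + 6 + 1 + 6 + 10 + 6 + 6 + 3 = 39 transitive triples.
Total triples C(8,3) = 56, so cyclic triples = 56 − 39 = 17.

17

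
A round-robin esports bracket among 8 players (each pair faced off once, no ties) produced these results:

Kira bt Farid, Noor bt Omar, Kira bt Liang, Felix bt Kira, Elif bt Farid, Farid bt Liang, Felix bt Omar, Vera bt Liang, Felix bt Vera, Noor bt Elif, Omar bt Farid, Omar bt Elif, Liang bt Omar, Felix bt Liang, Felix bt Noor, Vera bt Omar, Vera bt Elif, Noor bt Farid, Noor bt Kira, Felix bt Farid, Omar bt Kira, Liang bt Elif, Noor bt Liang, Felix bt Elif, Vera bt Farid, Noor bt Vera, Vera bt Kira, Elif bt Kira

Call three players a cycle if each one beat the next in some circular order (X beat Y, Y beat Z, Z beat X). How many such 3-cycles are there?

Win totals: Kira 2, Noor 6, Liang 2, Farid 1, Omar 3, Elif 2, Vera 5, Felix 7.
A player with w wins dominates both others in C(w,2) triples; summing gives 1 + 15 + 1 + 0 + 3 + 1 + 10 + 21 = 52 transitive triples.
Total triples C(8,3) = 56, so cyclic triples = 56 − 52 = 4.

4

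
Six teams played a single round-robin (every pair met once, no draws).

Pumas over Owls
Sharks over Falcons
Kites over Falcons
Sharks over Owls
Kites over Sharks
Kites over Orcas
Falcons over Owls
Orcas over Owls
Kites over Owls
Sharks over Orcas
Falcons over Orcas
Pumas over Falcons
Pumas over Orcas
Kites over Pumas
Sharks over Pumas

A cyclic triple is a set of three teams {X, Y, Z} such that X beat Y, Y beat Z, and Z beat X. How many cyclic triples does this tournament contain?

Win totals: Falcons 2, Pumas 3, Orcas 1, Kites 5, Owls 0, Sharks 4.
A team with w wins dominates both others in C(w,2) triples; summing gives 1 + 3 + 0 + 10 + 0 + 6 = 20 transitive triples.
Total triples C(6,3) = 20, so cyclic triples = 20 − 20 = 0.

0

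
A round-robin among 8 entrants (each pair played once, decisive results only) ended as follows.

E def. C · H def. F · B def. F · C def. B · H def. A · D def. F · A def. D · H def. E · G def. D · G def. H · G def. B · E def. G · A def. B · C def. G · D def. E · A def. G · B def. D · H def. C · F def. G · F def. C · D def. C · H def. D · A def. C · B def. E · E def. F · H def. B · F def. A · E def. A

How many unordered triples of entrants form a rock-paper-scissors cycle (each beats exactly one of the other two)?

Win totals: A 4, B 3, C 2, D 3, E 4, F 3, G 3, H 6.
An entrant with w wins dominates both others in C(w,2) triples; summing gives 6 + 3 + 1 + 3 + 6 + 3 + 3 + 15 = 40 transitive triples.
Total triples C(8,3) = 56, so cyclic triples = 56 − 40 = 16.

16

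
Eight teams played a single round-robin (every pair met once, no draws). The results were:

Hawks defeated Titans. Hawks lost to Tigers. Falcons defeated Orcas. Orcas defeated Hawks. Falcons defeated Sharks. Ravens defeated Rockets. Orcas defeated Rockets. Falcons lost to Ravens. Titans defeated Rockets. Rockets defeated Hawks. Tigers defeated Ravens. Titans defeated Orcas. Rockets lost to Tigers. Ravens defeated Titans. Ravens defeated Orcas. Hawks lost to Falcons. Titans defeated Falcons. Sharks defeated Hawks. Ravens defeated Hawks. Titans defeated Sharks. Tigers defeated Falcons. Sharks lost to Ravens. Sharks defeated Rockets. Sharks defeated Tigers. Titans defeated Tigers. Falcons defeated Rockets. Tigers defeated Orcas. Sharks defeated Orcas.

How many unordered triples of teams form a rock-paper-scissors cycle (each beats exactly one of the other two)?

8

Win totals: Orcas 2, Rockets 1, Falcons 4, Tigers 5, Ravens 6, Sharks 4, Hawks 1, Titans 5.
A team with w wins dominates both others in C(w,2) triples; summing gives 1 + 0 + 6 + 10 + 15 + 6 + 0 + 10 = 48 transitive triples.
Total triples C(8,3) = 56, so cyclic triples = 56 − 48 = 8.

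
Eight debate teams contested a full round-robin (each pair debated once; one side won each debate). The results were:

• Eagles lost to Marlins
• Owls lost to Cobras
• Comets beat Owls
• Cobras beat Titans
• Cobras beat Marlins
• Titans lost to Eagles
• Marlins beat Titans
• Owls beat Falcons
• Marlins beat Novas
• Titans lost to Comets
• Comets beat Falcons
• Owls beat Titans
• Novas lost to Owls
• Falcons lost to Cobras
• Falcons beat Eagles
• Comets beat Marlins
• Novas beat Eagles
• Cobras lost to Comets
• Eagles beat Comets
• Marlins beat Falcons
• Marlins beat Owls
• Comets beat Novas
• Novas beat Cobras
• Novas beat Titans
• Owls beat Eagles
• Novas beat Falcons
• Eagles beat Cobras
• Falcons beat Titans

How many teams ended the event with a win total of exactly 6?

1

Win totals: Owls 4, Novas 4, Marlins 5, Falcons 2, Comets 6, Titans 0, Eagles 3, Cobras 4.
Exactly 6: Comets — 1 team.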